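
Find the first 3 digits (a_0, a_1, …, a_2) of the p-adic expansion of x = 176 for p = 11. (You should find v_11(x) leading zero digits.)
(a_0, …, a_2) = (0, 5, 1)

v_11(176) = 1, so a_0 = ... = a_0 = 0. Factor out: x = 11^1 · u with u = 16 a unit in ℤ_11. Expand u iteratively via a_{v+i} = u_i mod 11, u_{i+1} = (u_i − a_{v+i})/11:
  u_0 = 16;  a_1 = 5;  u_1 = (u_0 − 5)/11 = 1
  u_1 = 1;  a_2 = 1;  u_2 = (u_1 − 1)/11 = 0
Digits: (0, 5, 1).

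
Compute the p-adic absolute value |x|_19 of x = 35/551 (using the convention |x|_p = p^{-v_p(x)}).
|35/551|_19 = 19

Step 1 — compute v_19(x) by factoring powers of 19 out of the numerator and denominator: v_19(35/551) = -1. Step 2 — apply |x|_p = p^{-v_p(x)} = 19^{1} = 19.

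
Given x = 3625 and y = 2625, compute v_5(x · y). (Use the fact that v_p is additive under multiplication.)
v_5(9515625) = 6

v_p(x) = 3 (factor: 3625 = 5^3 · 29); v_p(y) = 3 (factor: 2625 = 5^3 · 21). Additivity: v_p(xy) = v_p(x) + v_p(y) = 3 + 3 = 6. (Direct check: xy = 9515625 = 5^6 · (609).)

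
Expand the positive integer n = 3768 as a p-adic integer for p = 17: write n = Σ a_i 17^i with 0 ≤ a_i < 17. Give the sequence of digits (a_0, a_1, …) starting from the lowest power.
(a_0, a_1, …) = (11, 0, 13)

Repeated division by 17 gives the digits low-to-high: 3768 = 11 + 13·17^2. Digit sequence: (11, 0, 13).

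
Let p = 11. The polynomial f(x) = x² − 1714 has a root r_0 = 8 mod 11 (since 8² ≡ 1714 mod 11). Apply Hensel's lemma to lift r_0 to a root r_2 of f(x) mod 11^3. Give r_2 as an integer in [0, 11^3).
r_2 = 459 (mod 1331)

Hensel's recurrence: r_{i+1} = r_i − f(r_i)·(f′(r_i))^{-1} mod 11^{i+2}, with f′(x) = 2x. Iterate:
  r_0 = 8 (mod 11)
  r_1 = 96 (mod 121)
  r_2 = 459 (mod 1331)
Final: r_2 = 459, and one checks f(r_2) ≡ 0 mod 11^3.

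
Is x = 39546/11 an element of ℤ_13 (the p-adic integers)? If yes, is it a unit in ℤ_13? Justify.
x ∈ ℤ_13 but not a unit; v_13(x) = 3 > 0

ℤ_13 = {x ∈ ℚ_13 : v_13(x) ≥ 0} and ℤ_13^× = {x ∈ ℤ_13 : v_13(x) = 0}. Here v_13(39546/11) = v_13(num) − v_13(den) = 3; compare against these criteria.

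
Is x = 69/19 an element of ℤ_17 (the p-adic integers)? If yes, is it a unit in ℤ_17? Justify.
x ∈ ℤ_17^× (unit); v_17(x) = 0

ℤ_17 = {x ∈ ℚ_17 : v_17(x) ≥ 0} and ℤ_17^× = {x ∈ ℤ_17 : v_17(x) = 0}. Here v_17(69/19) = v_17(num) − v_17(den) = 0; compare against these criteria.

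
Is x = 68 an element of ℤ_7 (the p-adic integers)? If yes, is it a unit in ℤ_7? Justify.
x ∈ ℤ_7^× (unit); v_7(x) = 0

ℤ_7 = {x ∈ ℚ_7 : v_7(x) ≥ 0} and ℤ_7^× = {x ∈ ℤ_7 : v_7(x) = 0}. Here v_7(68) = v_7(num) − v_7(den) = 0; compare against these criteria.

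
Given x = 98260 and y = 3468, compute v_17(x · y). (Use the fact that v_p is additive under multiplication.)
v_17(340765680) = 5

v_p(x) = 3 (factor: 98260 = 17^3 · 20); v_p(y) = 2 (factor: 3468 = 17^2 · 12). Additivity: v_p(xy) = v_p(x) + v_p(y) = 3 + 2 = 5. (Direct check: xy = 340765680 = 17^5 · (240).)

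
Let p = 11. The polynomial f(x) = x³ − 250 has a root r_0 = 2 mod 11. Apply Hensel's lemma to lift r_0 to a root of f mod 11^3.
r_2 = 244 (mod 1331)

Hensel: r_{i+1} = r_i − f(r_i)/f′(r_i) mod 11^{i+2}, where f′(x) = 3x². Iterate:
  r_0 = 2 (mod 11)
  r_1 = 2 (mod 121)
  r_2 = 244 (mod 1331)
Final: r = 244 with f(r) ≡ 0 mod 11^3.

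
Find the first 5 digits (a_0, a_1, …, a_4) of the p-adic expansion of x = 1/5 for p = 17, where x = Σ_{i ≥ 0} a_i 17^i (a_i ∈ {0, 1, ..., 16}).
(a_0, …, a_4) = (7, 3, 10, 13, 6)

v_17(1/5) = 0 (numerator and denominator both coprime to 17), so x ∈ ℤ_17^×. Compute digits iteratively via a_i = x_i mod 17, x_{i+1} = (x_i − a_i)/17, with x_0 = x:
  x_0 = 1/5;  a_0 = 7;  x_1 = (x_0 − 7)/17 = -2/5
  x_1 = -2/5;  a_1 = 3;  x_2 = (x_1 − 3)/17 = -1/5
  x_2 = -1/5;  a_2 = 10;  x_3 = (x_2 − 10)/17 = -3/5
  x_3 = -3/5;  a_3 = 13;  x_4 = (x_3 − 13)/17 = -4/5
  x_4 = -4/5;  a_4 = 6;  x_5 = (x_4 − 6)/17 = -2/5
Digits: (7, 3, 10, 13, 6).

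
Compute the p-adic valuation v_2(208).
v_2(208) = 4

v_2(n) is the largest exponent k such that 2^k divides n. Factor out: 208 = 2^4 · 13. (Sign doesn't affect v_p.) So v_2(208) = 4.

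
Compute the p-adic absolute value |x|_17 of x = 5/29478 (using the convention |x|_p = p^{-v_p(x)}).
|5/29478|_17 = 4913

Step 1 — compute v_17(x) by factoring powers of 17 out of the numerator and denominator: v_17(5/29478) = -3. Step 2 — apply |x|_p = p^{-v_p(x)} = 17^{3} = 4913.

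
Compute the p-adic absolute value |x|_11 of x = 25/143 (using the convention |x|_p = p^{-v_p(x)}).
|25/143|_11 = 11

Step 1 — compute v_11(x) by factoring powers of 11 out of the numerator and denominator: v_11(25/143) = -1. Step 2 — apply |x|_p = p^{-v_p(x)} = 11^{1} = 11.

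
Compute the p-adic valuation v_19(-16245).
v_19(-16245) = 2

v_19(n) is the largest exponent k such that 19^k divides n. Factor out: -16245 = -19^2 · 45. (Sign doesn't affect v_p.) So v_19(-16245) = 2.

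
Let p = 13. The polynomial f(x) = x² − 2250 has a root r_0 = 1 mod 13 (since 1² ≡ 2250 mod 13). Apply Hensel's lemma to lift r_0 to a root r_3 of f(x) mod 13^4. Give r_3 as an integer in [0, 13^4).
r_3 = 23856 (mod 28561)

Hensel's recurrence: r_{i+1} = r_i − f(r_i)·(f′(r_i))^{-1} mod 13^{i+2}, with f′(x) = 2x. Iterate:
  r_0 = 1 (mod 13)
  r_1 = 27 (mod 169)
  r_2 = 1886 (mod 2197)
  r_3 = 23856 (mod 28561)
Final: r_3 = 23856, and one checks f(r_3) ≡ 0 mod 13^4.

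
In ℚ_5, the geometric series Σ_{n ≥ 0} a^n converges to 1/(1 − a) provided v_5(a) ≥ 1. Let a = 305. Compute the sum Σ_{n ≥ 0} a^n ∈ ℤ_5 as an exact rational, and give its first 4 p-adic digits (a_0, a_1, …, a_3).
Σ a^n = 1/(1 − a) = -1/304;  first 4 digits = (1, 1, 3, 2)

v_5(a) = 1 ≥ 1, so the series converges in ℤ_5 to 1/(1 − a) = 1/(1 − 305) = -1/304. Expand this rational in ℤ_5: compute digits iteratively via d_i = x_i mod 5, x_{i+1} = (x_i − d_i)/5. The first 4 digits are (1, 1, 3, 2).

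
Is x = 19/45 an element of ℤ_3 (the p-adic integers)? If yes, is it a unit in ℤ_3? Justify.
x ∉ ℤ_3 (v_3(x) = -2 < 0)

ℤ_3 = {x ∈ ℚ_3 : v_3(x) ≥ 0} and ℤ_3^× = {x ∈ ℤ_3 : v_3(x) = 0}. Here v_3(19/45) = v_3(num) − v_3(den) = -2; compare against these criteria.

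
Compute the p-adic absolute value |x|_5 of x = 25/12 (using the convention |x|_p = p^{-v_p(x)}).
|25/12|_5 = 1/25

Step 1 — compute v_5(x) by factoring powers of 5 out of the numerator and denominator: v_5(25/12) = 2. Step 2 — apply |x|_p = p^{-v_p(x)} = 5^{-2} = 1/25.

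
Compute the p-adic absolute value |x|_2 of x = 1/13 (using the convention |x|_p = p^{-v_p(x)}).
|1/13|_2 = 1

Step 1 — compute v_2(x) by factoring powers of 2 out of the numerator and denominator: v_2(1/13) = 0. Step 2 — apply |x|_p = p^{-v_p(x)} = 2^{0} = 1.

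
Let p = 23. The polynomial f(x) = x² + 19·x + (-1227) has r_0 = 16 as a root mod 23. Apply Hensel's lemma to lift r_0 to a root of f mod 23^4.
r_3 = 80240 (mod 279841)

Hensel: r_{i+1} = r_i − f(r_i)·(f′(r_i))^{-1} mod 23^{i+2}, f′(x) = 2x + 19. Iterate:
  r_0 = 16 (mod 23)
  r_1 = 361 (mod 529)
  r_2 = 7238 (mod 12167)
  r_3 = 80240 (mod 279841)
Final: r = 80240 satisfies f(r) ≡ 0 mod 23^4.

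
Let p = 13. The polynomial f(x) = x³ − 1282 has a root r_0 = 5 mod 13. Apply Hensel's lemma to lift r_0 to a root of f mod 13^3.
r_2 = 1929 (mod 2197)

Hensel: r_{i+1} = r_i − f(r_i)/f′(r_i) mod 13^{i+2}, where f′(x) = 3x². Iterate:
  r_0 = 5 (mod 13)
  r_1 = 70 (mod 169)
  r_2 = 1929 (mod 2197)
Final: r = 1929 with f(r) ≡ 0 mod 13^3.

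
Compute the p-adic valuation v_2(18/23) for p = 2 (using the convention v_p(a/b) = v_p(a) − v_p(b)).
v_2(18/23) = 1

Factor powers of 2 from the numerator and denominator of the reduced fraction: 18 = 2^1 · 9 and 23 = 2^0 · 23. Apply v_p(a/b) = v_p(a) − v_p(b): v_2(18/23) = 1 − 0 = 1.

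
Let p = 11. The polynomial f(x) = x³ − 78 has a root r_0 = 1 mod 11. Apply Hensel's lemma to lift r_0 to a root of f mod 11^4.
r_3 = 1882 (mod 14641)

Hensel: r_{i+1} = r_i − f(r_i)/f′(r_i) mod 11^{i+2}, where f′(x) = 3x². Iterate:
  r_0 = 1 (mod 11)
  r_1 = 67 (mod 121)
  r_2 = 551 (mod 1331)
  r_3 = 1882 (mod 14641)
Final: r = 1882 with f(r) ≡ 0 mod 11^4.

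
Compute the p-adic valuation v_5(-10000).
v_5(-10000) = 4

v_5(n) is the largest exponent k such that 5^k divides n. Factor out: -10000 = -5^4 · 16. (Sign doesn't affect v_p.) So v_5(-10000) = 4.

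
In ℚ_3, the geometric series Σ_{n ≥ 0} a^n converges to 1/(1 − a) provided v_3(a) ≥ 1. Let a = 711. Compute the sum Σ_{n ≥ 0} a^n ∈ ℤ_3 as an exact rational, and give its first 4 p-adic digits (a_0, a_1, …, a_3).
Σ a^n = 1/(1 − a) = -1/710;  first 4 digits = (1, 0, 1, 2)

v_3(a) = 2 ≥ 1, so the series converges in ℤ_3 to 1/(1 − a) = 1/(1 − 711) = -1/710. Expand this rational in ℤ_3: compute digits iteratively via d_i = x_i mod 3, x_{i+1} = (x_i − d_i)/3. The first 4 digits are (1, 0, 1, 2).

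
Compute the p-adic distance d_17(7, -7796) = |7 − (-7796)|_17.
d_17(7, -7796) = 1/289

Step 1 — x − y = 7 − (-7796) = 7803. Step 2 — v_17(7803) = 2 (factor: 7803 = (17^2 · 27); the sign does not affect v_p). Step 3 — |x − y|_17 = 17^{-2} = 1/289.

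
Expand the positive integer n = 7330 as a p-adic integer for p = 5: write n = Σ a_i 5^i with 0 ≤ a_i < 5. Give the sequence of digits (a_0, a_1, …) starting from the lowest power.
(a_0, a_1, …) = (0, 1, 3, 3, 1, 2)

Repeated division by 5 gives the digits low-to-high: 7330 = 1·5^1 + 3·5^2 + 3·5^3 + 1·5^4 + 2·5^5. Digit sequence: (0, 1, 3, 3, 1, 2).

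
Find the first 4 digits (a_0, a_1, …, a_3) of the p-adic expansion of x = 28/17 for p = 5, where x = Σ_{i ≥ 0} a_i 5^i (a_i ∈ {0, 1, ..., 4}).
(a_0, …, a_3) = (4, 1, 0, 2)

v_5(28/17) = 0 (numerator and denominator both coprime to 5), so x ∈ ℤ_5^×. Compute digits iteratively via a_i = x_i mod 5, x_{i+1} = (x_i − a_i)/5, with x_0 = x:
  x_0 = 28/17;  a_0 = 4;  x_1 = (x_0 − 4)/5 = -8/17
  x_1 = -8/17;  a_1 = 1;  x_2 = (x_1 − 1)/5 = -5/17
  x_2 = -5/17;  a_2 = 0;  x_3 = (x_2 − 0)/5 = -1/17
  x_3 = -1/17;  a_3 = 2;  x_4 = (x_3 − 2)/5 = -7/17
Digits: (4, 1, 0, 2).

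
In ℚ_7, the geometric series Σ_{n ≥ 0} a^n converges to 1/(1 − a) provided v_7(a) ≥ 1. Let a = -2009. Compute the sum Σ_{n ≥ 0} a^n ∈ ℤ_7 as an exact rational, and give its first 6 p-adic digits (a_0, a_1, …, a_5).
Σ a^n = 1/(1 − a) = 1/2010;  first 6 digits = (1, 0, 1, 1, 0, 2)

v_7(a) = 2 ≥ 1, so the series converges in ℤ_7 to 1/(1 − a) = 1/(1 − (-2009)) = 1/2010. Expand this rational in ℤ_7: compute digits iteratively via d_i = x_i mod 7, x_{i+1} = (x_i − d_i)/7. The first 6 digits are (1, 0, 1, 1, 0, 2).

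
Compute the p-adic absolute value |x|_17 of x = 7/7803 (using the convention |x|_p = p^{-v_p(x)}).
|7/7803|_17 = 289

Step 1 — compute v_17(x) by factoring powers of 17 out of the numerator and denominator: v_17(7/7803) = -2. Step 2 — apply |x|_p = p^{-v_p(x)} = 17^{2} = 289.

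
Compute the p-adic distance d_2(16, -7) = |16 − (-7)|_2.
d_2(16, -7) = 1

Step 1 — x − y = 16 − (-7) = 23. Step 2 — v_2(23) = 0 (factor: 23 = (2^0 · 23); the sign does not affect v_p). Step 3 — |x − y|_2 = 2^{0} = 1.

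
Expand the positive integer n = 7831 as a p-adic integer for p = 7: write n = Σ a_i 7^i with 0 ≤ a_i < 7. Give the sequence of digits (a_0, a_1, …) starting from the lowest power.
(a_0, a_1, …) = (5, 5, 5, 1, 3)

Repeated division by 7 gives the digits low-to-high: 7831 = 5 + 5·7^1 + 5·7^2 + 1·7^3 + 3·7^4. Digit sequence: (5, 5, 5, 1, 3).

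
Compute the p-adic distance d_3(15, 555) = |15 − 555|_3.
d_3(15, 555) = 1/27

Step 1 — x − y = 15 − 555 = -540. Step 2 — v_3(-540) = 3 (factor: -540 = −(3^3 · 20); the sign does not affect v_p). Step 3 — |x − y|_3 = 3^{-3} = 1/27.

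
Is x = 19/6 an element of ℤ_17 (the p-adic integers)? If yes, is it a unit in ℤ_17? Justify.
x ∈ ℤ_17^× (unit); v_17(x) = 0

ℤ_17 = {x ∈ ℚ_17 : v_17(x) ≥ 0} and ℤ_17^× = {x ∈ ℤ_17 : v_17(x) = 0}. Here v_17(19/6) = v_17(num) − v_17(den) = 0; compare against these criteria.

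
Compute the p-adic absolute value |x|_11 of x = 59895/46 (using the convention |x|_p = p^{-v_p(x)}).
|59895/46|_11 = 1/1331

Step 1 — compute v_11(x) by factoring powers of 11 out of the numerator and denominator: v_11(59895/46) = 3. Step 2 — apply |x|_p = p^{-v_p(x)} = 11^{-3} = 1/1331.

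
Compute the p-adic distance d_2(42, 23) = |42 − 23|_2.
d_2(42, 23) = 1

Step 1 — x − y = 42 − 23 = 19. Step 2 — v_2(19) = 0 (factor: 19 = (2^0 · 19); the sign does not affect v_p). Step 3 — |x − y|_2 = 2^{0} = 1.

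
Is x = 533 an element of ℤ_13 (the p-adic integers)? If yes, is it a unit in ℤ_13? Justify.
x ∈ ℤ_13 but not a unit; v_13(x) = 1 > 0

ℤ_13 = {x ∈ ℚ_13 : v_13(x) ≥ 0} and ℤ_13^× = {x ∈ ℤ_13 : v_13(x) = 0}. Here v_13(533) = v_13(num) − v_13(den) = 1; compare against these criteria.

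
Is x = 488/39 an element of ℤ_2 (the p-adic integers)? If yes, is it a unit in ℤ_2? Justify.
x ∈ ℤ_2 but not a unit; v_2(x) = 3 > 0

ℤ_2 = {x ∈ ℚ_2 : v_2(x) ≥ 0} and ℤ_2^× = {x ∈ ℤ_2 : v_2(x) = 0}. Here v_2(488/39) = v_2(num) − v_2(den) = 3; compare against these criteria.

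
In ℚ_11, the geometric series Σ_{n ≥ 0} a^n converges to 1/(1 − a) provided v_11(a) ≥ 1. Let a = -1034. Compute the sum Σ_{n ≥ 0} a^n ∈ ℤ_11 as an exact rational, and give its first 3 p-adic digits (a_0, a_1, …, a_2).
Σ a^n = 1/(1 − a) = 1/1035;  first 3 digits = (1, 5, 5)

v_11(a) = 1 ≥ 1, so the series converges in ℤ_11 to 1/(1 − a) = 1/(1 − (-1034)) = 1/1035. Expand this rational in ℤ_11: compute digits iteratively via d_i = x_i mod 11, x_{i+1} = (x_i − d_i)/11. The first 3 digits are (1, 5, 5).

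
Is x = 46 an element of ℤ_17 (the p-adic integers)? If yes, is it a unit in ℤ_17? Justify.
x ∈ ℤ_17^× (unit); v_17(x) = 0

ℤ_17 = {x ∈ ℚ_17 : v_17(x) ≥ 0} and ℤ_17^× = {x ∈ ℤ_17 : v_17(x) = 0}. Here v_17(46) = v_17(num) − v_17(den) = 0; compare against these criteria.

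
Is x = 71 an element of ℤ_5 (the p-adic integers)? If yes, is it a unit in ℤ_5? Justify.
x ∈ ℤ_5^× (unit); v_5(x) = 0

ℤ_5 = {x ∈ ℚ_5 : v_5(x) ≥ 0} and ℤ_5^× = {x ∈ ℤ_5 : v_5(x) = 0}. Here v_5(71) = v_5(num) − v_5(den) = 0; compare against these criteria.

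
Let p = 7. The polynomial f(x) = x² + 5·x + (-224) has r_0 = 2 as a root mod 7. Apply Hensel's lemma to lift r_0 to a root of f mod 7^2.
r_1 = 9 (mod 49)

Hensel: r_{i+1} = r_i − f(r_i)·(f′(r_i))^{-1} mod 7^{i+2}, f′(x) = 2x + 5. Iterate:
  r_0 = 2 (mod 7)
  r_1 = 9 (mod 49)
Final: r = 9 satisfies f(r) ≡ 0 mod 7^2.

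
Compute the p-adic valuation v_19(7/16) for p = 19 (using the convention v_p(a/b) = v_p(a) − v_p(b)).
v_19(7/16) = 0

Factor powers of 19 from the numerator and denominator of the reduced fraction: 7 = 19^0 · 7 and 16 = 19^0 · 16. Apply v_p(a/b) = v_p(a) − v_p(b): v_19(7/16) = 0 − 0 = 0.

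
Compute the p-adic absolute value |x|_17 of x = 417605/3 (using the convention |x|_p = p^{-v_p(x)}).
|417605/3|_17 = 1/83521

Step 1 — compute v_17(x) by factoring powers of 17 out of the numerator and denominator: v_17(417605/3) = 4. Step 2 — apply |x|_p = p^{-v_p(x)} = 17^{-4} = 1/83521.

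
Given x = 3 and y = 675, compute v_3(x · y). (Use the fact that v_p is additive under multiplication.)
v_3(2025) = 4

v_p(x) = 1 (factor: 3 = 3^1 · 1); v_p(y) = 3 (factor: 675 = 3^3 · 25). Additivity: v_p(xy) = v_p(x) + v_p(y) = 1 + 3 = 4. (Direct check: xy = 2025 = 3^4 · (25).)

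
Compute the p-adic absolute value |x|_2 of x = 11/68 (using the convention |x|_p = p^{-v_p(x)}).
|11/68|_2 = 4

Step 1 — compute v_2(x) by factoring powers of 2 out of the numerator and denominator: v_2(11/68) = -2. Step 2 — apply |x|_p = p^{-v_p(x)} = 2^{2} = 4.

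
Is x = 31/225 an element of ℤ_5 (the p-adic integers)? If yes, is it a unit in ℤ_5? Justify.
x ∉ ℤ_5 (v_5(x) = -2 < 0)

ℤ_5 = {x ∈ ℚ_5 : v_5(x) ≥ 0} and ℤ_5^× = {x ∈ ℤ_5 : v_5(x) = 0}. Here v_5(31/225) = v_5(num) − v_5(den) = -2; compare against these criteria.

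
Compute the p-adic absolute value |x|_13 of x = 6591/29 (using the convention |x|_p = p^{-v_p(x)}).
|6591/29|_13 = 1/2197

Step 1 — compute v_13(x) by factoring powers of 13 out of the numerator and denominator: v_13(6591/29) = 3. Step 2 — apply |x|_p = p^{-v_p(x)} = 13^{-3} = 1/2197.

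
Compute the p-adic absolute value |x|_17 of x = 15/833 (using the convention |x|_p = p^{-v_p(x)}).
|15/833|_17 = 17

Step 1 — compute v_17(x) by factoring powers of 17 out of the numerator and denominator: v_17(15/833) = -1. Step 2 — apply |x|_p = p^{-v_p(x)} = 17^{1} = 17.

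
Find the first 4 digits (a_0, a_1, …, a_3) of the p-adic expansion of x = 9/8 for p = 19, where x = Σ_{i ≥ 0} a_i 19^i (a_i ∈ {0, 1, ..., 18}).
(a_0, …, a_3) = (13, 16, 11, 16)

v_19(9/8) = 0 (numerator and denominator both coprime to 19), so x ∈ ℤ_19^×. Compute digits iteratively via a_i = x_i mod 19, x_{i+1} = (x_i − a_i)/19, with x_0 = x:
  x_0 = 9/8;  a_0 = 13;  x_1 = (x_0 − 13)/19 = -5/8
  x_1 = -5/8;  a_1 = 16;  x_2 = (x_1 − 16)/19 = -7/8
  x_2 = -7/8;  a_2 = 11;  x_3 = (x_2 − 11)/19 = -5/8
  x_3 = -5/8;  a_3 = 16;  x_4 = (x_3 − 16)/19 = -7/8
Digits: (13, 16, 11, 16).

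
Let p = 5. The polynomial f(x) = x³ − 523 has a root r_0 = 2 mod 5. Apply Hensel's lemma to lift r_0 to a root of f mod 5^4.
r_3 = 272 (mod 625)

Hensel: r_{i+1} = r_i − f(r_i)/f′(r_i) mod 5^{i+2}, where f′(x) = 3x². Iterate:
  r_0 = 2 (mod 5)
  r_1 = 22 (mod 25)
  r_2 = 22 (mod 125)
  r_3 = 272 (mod 625)
Final: r = 272 with f(r) ≡ 0 mod 5^4.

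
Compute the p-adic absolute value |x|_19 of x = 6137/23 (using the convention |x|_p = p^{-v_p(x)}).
|6137/23|_19 = 1/361

Step 1 — compute v_19(x) by factoring powers of 19 out of the numerator and denominator: v_19(6137/23) = 2. Step 2 — apply |x|_p = p^{-v_p(x)} = 19^{-2} = 1/361.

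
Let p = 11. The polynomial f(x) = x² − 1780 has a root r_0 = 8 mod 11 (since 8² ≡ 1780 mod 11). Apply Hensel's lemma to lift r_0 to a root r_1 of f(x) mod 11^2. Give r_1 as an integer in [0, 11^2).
r_1 = 85 (mod 121)

Hensel's recurrence: r_{i+1} = r_i − f(r_i)·(f′(r_i))^{-1} mod 11^{i+2}, with f′(x) = 2x. Iterate:
  r_0 = 8 (mod 11)
  r_1 = 85 (mod 121)
Final: r_1 = 85, and one checks f(r_1) ≡ 0 mod 11^2.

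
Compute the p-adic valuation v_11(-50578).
v_11(-50578) = 3

v_11(n) is the largest exponent k such that 11^k divides n. Factor out: -50578 = -11^3 · 38. (Sign doesn't affect v_p.) So v_11(-50578) = 3.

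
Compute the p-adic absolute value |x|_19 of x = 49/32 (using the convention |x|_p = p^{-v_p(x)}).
|49/32|_19 = 1

Step 1 — compute v_19(x) by factoring powers of 19 out of the numerator and denominator: v_19(49/32) = 0. Step 2 — apply |x|_p = p^{-v_p(x)} = 19^{0} = 1.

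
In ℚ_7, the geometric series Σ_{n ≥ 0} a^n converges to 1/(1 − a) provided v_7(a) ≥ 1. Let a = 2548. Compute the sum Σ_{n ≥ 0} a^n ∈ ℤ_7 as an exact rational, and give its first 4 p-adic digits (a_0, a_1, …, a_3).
Σ a^n = 1/(1 − a) = -1/2547;  first 4 digits = (1, 0, 3, 0)

v_7(a) = 2 ≥ 1, so the series converges in ℤ_7 to 1/(1 − a) = 1/(1 − 2548) = -1/2547. Expand this rational in ℤ_7: compute digits iteratively via d_i = x_i mod 7, x_{i+1} = (x_i − d_i)/7. The first 4 digits are (1, 0, 3, 0).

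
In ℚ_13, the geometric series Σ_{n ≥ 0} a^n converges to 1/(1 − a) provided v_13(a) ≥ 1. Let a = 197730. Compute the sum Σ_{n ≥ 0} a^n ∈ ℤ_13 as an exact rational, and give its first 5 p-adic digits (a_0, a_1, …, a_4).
Σ a^n = 1/(1 − a) = -1/197729;  first 5 digits = (1, 0, 0, 12, 6)

v_13(a) = 3 ≥ 1, so the series converges in ℤ_13 to 1/(1 − a) = 1/(1 − 197730) = -1/197729. Expand this rational in ℤ_13: compute digits iteratively via d_i = x_i mod 13, x_{i+1} = (x_i − d_i)/13. The first 5 digits are (1, 0, 0, 12, 6).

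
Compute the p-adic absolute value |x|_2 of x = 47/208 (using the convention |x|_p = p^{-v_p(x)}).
|47/208|_2 = 16

Step 1 — compute v_2(x) by factoring powers of 2 out of the numerator and denominator: v_2(47/208) = -4. Step 2 — apply |x|_p = p^{-v_p(x)} = 2^{4} = 16.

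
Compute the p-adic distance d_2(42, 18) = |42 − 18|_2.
d_2(42, 18) = 1/8

Step 1 — x − y = 42 − 18 = 24. Step 2 — v_2(24) = 3 (factor: 24 = (2^3 · 3); the sign does not affect v_p). Step 3 — |x − y|_2 = 2^{-3} = 1/8.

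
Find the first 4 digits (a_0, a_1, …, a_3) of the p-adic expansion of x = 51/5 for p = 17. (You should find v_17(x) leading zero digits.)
(a_0, …, a_3) = (0, 4, 10, 13)

v_17(51/5) = 1, so a_0 = ... = a_0 = 0. Factor out: x = 17^1 · u with u = 3/5 a unit in ℤ_17. Expand u iteratively via a_{v+i} = u_i mod 17, u_{i+1} = (u_i − a_{v+i})/17:
  u_0 = 3/5;  a_1 = 4;  u_1 = (u_0 − 4)/17 = -1/5
  u_1 = -1/5;  a_2 = 10;  u_2 = (u_1 − 10)/17 = -3/5
  u_2 = -3/5;  a_3 = 13;  u_3 = (u_2 − 13)/17 = -4/5
Digits: (0, 4, 10, 13).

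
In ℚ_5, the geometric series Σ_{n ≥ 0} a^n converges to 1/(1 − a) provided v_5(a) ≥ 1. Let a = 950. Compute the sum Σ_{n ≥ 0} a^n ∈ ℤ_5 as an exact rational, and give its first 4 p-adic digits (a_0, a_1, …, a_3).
Σ a^n = 1/(1 − a) = -1/949;  first 4 digits = (1, 0, 3, 2)

v_5(a) = 2 ≥ 1, so the series converges in ℤ_5 to 1/(1 − a) = 1/(1 − 950) = -1/949. Expand this rational in ℤ_5: compute digits iteratively via d_i = x_i mod 5, x_{i+1} = (x_i − d_i)/5. The first 4 digits are (1, 0, 3, 2).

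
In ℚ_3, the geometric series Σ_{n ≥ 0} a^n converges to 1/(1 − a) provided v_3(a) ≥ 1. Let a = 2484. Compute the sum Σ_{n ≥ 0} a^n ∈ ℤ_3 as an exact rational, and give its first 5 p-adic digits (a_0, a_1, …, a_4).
Σ a^n = 1/(1 − a) = -1/2483;  first 5 digits = (1, 0, 0, 2, 0)

v_3(a) = 3 ≥ 1, so the series converges in ℤ_3 to 1/(1 − a) = 1/(1 − 2484) = -1/2483. Expand this rational in ℤ_3: compute digits iteratively via d_i = x_i mod 3, x_{i+1} = (x_i − d_i)/3. The first 5 digits are (1, 0, 0, 2, 0).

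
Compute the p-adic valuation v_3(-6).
v_3(-6) = 1

v_3(n) is the largest exponent k such that 3^k divides n. Factor out: -6 = -3^1 · 2. (Sign doesn't affect v_p.) So v_3(-6) = 1.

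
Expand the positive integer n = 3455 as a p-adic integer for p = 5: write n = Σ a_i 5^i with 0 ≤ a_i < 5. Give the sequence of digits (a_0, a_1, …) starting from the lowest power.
(a_0, a_1, …) = (0, 1, 3, 2, 0, 1)

Repeated division by 5 gives the digits low-to-high: 3455 = 1·5^1 + 3·5^2 + 2·5^3 + 1·5^5. Digit sequence: (0, 1, 3, 2, 0, 1).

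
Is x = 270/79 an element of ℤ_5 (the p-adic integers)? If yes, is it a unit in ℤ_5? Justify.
x ∈ ℤ_5 but not a unit; v_5(x) = 1 > 0

ℤ_5 = {x ∈ ℚ_5 : v_5(x) ≥ 0} and ℤ_5^× = {x ∈ ℤ_5 : v_5(x) = 0}. Here v_5(270/79) = v_5(num) − v_5(den) = 1; compare against these criteria.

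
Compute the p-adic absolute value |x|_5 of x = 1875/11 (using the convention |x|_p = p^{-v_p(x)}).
|1875/11|_5 = 1/625

Step 1 — compute v_5(x) by factoring powers of 5 out of the numerator and denominator: v_5(1875/11) = 4. Step 2 — apply |x|_p = p^{-v_p(x)} = 5^{-4} = 1/625.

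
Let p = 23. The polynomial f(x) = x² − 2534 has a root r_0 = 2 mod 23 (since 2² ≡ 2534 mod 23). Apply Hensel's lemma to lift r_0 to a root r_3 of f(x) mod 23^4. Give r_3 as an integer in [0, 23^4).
r_3 = 131033 (mod 279841)

Hensel's recurrence: r_{i+1} = r_i − f(r_i)·(f′(r_i))^{-1} mod 23^{i+2}, with f′(x) = 2x. Iterate:
  r_0 = 2 (mod 23)
  r_1 = 370 (mod 529)
  r_2 = 9363 (mod 12167)
  r_3 = 131033 (mod 279841)
Final: r_3 = 131033, and one checks f(r_3) ≡ 0 mod 23^4.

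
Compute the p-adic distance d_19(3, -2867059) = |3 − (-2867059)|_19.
d_19(3, -2867059) = 1/130321

Step 1 — x − y = 3 − (-2867059) = 2867062. Step 2 — v_19(2867062) = 4 (factor: 2867062 = (19^4 · 22); the sign does not affect v_p). Step 3 — |x − y|_19 = 19^{-4} = 1/130321.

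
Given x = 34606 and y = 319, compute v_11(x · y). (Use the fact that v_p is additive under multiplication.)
v_11(11039314) = 4

v_p(x) = 3 (factor: 34606 = 11^3 · 26); v_p(y) = 1 (factor: 319 = 11^1 · 29). Additivity: v_p(xy) = v_p(x) + v_p(y) = 3 + 1 = 4. (Direct check: xy = 11039314 = 11^4 · (754).)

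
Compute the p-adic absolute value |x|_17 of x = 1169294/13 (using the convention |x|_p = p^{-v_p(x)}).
|1169294/13|_17 = 1/83521

Step 1 — compute v_17(x) by factoring powers of 17 out of the numerator and denominator: v_17(1169294/13) = 4. Step 2 — apply |x|_p = p^{-v_p(x)} = 17^{-4} = 1/83521.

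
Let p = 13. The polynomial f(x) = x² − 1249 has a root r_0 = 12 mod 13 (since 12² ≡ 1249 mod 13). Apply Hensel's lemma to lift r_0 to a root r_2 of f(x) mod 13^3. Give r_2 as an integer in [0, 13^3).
r_2 = 727 (mod 2197)

Hensel's recurrence: r_{i+1} = r_i − f(r_i)·(f′(r_i))^{-1} mod 13^{i+2}, with f′(x) = 2x. Iterate:
  r_0 = 12 (mod 13)
  r_1 = 51 (mod 169)
  r_2 = 727 (mod 2197)
Final: r_2 = 727, and one checks f(r_2) ≡ 0 mod 13^3.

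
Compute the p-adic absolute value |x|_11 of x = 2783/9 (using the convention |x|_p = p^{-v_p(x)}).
|2783/9|_11 = 1/121

Step 1 — compute v_11(x) by factoring powers of 11 out of the numerator and denominator: v_11(2783/9) = 2. Step 2 — apply |x|_p = p^{-v_p(x)} = 11^{-2} = 1/121.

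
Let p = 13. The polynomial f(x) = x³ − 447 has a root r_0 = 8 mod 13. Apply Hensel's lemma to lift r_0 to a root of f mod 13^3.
r_2 = 1776 (mod 2197)

Hensel: r_{i+1} = r_i − f(r_i)/f′(r_i) mod 13^{i+2}, where f′(x) = 3x². Iterate:
  r_0 = 8 (mod 13)
  r_1 = 86 (mod 169)
  r_2 = 1776 (mod 2197)
Final: r = 1776 with f(r) ≡ 0 mod 13^3.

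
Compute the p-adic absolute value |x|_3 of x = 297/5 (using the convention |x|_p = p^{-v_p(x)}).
|297/5|_3 = 1/27

Step 1 — compute v_3(x) by factoring powers of 3 out of the numerator and denominator: v_3(297/5) = 3. Step 2 — apply |x|_p = p^{-v_p(x)} = 3^{-3} = 1/27.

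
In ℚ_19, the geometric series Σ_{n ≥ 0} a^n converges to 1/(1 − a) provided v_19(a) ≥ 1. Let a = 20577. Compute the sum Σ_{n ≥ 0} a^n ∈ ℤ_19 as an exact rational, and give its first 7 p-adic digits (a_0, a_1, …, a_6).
Σ a^n = 1/(1 − a) = -1/20576;  first 7 digits = (1, 0, 0, 3, 0, 0, 9)

v_19(a) = 3 ≥ 1, so the series converges in ℤ_19 to 1/(1 − a) = 1/(1 − 20577) = -1/20576. Expand this rational in ℤ_19: compute digits iteratively via d_i = x_i mod 19, x_{i+1} = (x_i − d_i)/19. The first 7 digits are (1, 0, 0, 3, 0, 0, 9).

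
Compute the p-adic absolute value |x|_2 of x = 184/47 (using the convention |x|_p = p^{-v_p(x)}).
|184/47|_2 = 1/8

Step 1 — compute v_2(x) by factoring powers of 2 out of the numerator and denominator: v_2(184/47) = 3. Step 2 — apply |x|_p = p^{-v_p(x)} = 2^{-3} = 1/8.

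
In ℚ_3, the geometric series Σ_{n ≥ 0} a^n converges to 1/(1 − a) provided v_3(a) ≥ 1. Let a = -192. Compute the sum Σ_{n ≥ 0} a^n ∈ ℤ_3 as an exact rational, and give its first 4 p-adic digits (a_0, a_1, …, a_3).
Σ a^n = 1/(1 − a) = 1/193;  first 4 digits = (1, 2, 0, 1)

v_3(a) = 1 ≥ 1, so the series converges in ℤ_3 to 1/(1 − a) = 1/(1 − (-192)) = 1/193. Expand this rational in ℤ_3: compute digits iteratively via d_i = x_i mod 3, x_{i+1} = (x_i − d_i)/3. The first 4 digits are (1, 2, 0, 1).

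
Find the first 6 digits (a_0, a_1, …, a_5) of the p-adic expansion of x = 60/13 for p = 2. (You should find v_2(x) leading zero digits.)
(a_0, …, a_5) = (0, 0, 1, 1, 0, 1)

v_2(60/13) = 2, so a_0 = ... = a_1 = 0. Factor out: x = 2^2 · u with u = 15/13 a unit in ℤ_2. Expand u iteratively via a_{v+i} = u_i mod 2, u_{i+1} = (u_i − a_{v+i})/2:
  u_0 = 15/13;  a_2 = 1;  u_1 = (u_0 − 1)/2 = 1/13
  u_1 = 1/13;  a_3 = 1;  u_2 = (u_1 − 1)/2 = -6/13
  u_2 = -6/13;  a_4 = 0;  u_3 = (u_2 − 0)/2 = -3/13
  u_3 = -3/13;  a_5 = 1;  u_4 = (u_3 − 1)/2 = -8/13
Digits: (0, 0, 1, 1, 0, 1).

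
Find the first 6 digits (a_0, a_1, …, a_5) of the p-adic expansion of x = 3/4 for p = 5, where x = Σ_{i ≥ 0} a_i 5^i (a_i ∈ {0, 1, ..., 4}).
(a_0, …, a_5) = (2, 1, 1, 1, 1, 1)

v_5(3/4) = 0 (numerator and denominator both coprime to 5), so x ∈ ℤ_5^×. Compute digits iteratively via a_i = x_i mod 5, x_{i+1} = (x_i − a_i)/5, with x_0 = x:
  x_0 = 3/4;  a_0 = 2;  x_1 = (x_0 − 2)/5 = -1/4
  x_1 = -1/4;  a_1 = 1;  x_2 = (x_1 − 1)/5 = -1/4
  x_2 = -1/4;  a_2 = 1;  x_3 = (x_2 − 1)/5 = -1/4
  x_3 = -1/4;  a_3 = 1;  x_4 = (x_3 − 1)/5 = -1/4
  x_4 = -1/4;  a_4 = 1;  x_5 = (x_4 − 1)/5 = -1/4
  x_5 = -1/4;  a_5 = 1;  x_6 = (x_5 − 1)/5 = -1/4
Digits: (2, 1, 1, 1, 1, 1).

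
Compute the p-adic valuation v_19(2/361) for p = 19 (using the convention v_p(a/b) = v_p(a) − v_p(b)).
v_19(2/361) = -2

Factor powers of 19 from the numerator and denominator of the reduced fraction: 2 = 19^0 · 2 and 361 = 19^2 · 1. Apply v_p(a/b) = v_p(a) − v_p(b): v_19(2/361) = 0 − 2 = -2.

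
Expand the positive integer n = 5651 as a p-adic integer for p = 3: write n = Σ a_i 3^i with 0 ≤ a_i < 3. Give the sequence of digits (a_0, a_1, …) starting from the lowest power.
(a_0, a_1, …) = (2, 2, 0, 2, 0, 2, 1, 2)

Repeated division by 3 gives the digits low-to-high: 5651 = 2 + 2·3^1 + 2·3^3 + 2·3^5 + 1·3^6 + 2·3^7. Digit sequence: (2, 2, 0, 2, 0, 2, 1, 2).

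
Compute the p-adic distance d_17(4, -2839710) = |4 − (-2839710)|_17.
d_17(4, -2839710) = 1/1419857

Step 1 — x − y = 4 − (-2839710) = 2839714. Step 2 — v_17(2839714) = 5 (factor: 2839714 = (17^5 · 2); the sign does not affect v_p). Step 3 — |x − y|_17 = 17^{-5} = 1/1419857.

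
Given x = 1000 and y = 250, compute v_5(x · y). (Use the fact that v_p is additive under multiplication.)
v_5(250000) = 6

v_p(x) = 3 (factor: 1000 = 5^3 · 8); v_p(y) = 3 (factor: 250 = 5^3 · 2). Additivity: v_p(xy) = v_p(x) + v_p(y) = 3 + 3 = 6. (Direct check: xy = 250000 = 5^6 · (16).)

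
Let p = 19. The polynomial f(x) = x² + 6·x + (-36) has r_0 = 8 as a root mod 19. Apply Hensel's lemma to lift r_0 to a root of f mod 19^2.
r_1 = 103 (mod 361)

Hensel: r_{i+1} = r_i − f(r_i)·(f′(r_i))^{-1} mod 19^{i+2}, f′(x) = 2x + 6. Iterate:
  r_0 = 8 (mod 19)
  r_1 = 103 (mod 361)
Final: r = 103 satisfies f(r) ≡ 0 mod 19^2.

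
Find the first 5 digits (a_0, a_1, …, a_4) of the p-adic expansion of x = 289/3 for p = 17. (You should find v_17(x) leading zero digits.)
(a_0, …, a_4) = (0, 0, 6, 11, 5)

v_17(289/3) = 2, so a_0 = ... = a_1 = 0. Factor out: x = 17^2 · u with u = 1/3 a unit in ℤ_17. Expand u iteratively via a_{v+i} = u_i mod 17, u_{i+1} = (u_i − a_{v+i})/17:
  u_0 = 1/3;  a_2 = 6;  u_1 = (u_0 − 6)/17 = -1/3
  u_1 = -1/3;  a_3 = 11;  u_2 = (u_1 − 11)/17 = -2/3
  u_2 = -2/3;  a_4 = 5;  u_3 = (u_2 − 5)/17 = -1/3
Digits: (0, 0, 6, 11, 5).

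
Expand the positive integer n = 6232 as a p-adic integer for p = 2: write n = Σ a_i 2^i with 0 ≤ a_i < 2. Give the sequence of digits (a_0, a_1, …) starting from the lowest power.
(a_0, a_1, …) = (0, 0, 0, 1, 1, 0, 1, 0, 0, 0, 0, 1, 1)

Repeated division by 2 gives the digits low-to-high: 6232 = 1·2^3 + 1·2^4 + 1·2^6 + 1·2^11 + 1·2^12. Digit sequence: (0, 0, 0, 1, 1, 0, 1, 0, 0, 0, 0, 1, 1).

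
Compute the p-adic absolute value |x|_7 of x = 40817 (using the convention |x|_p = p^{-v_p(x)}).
|40817|_7 = 1/2401

Step 1 — compute v_7(x) by factoring powers of 7 out of the numerator and denominator: v_7(40817) = 4. Step 2 — apply |x|_p = p^{-v_p(x)} = 7^{-4} = 1/2401.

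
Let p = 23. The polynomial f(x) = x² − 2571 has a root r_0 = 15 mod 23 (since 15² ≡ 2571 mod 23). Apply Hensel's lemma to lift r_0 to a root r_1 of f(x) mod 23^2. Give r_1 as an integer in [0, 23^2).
r_1 = 199 (mod 529)

Hensel's recurrence: r_{i+1} = r_i − f(r_i)·(f′(r_i))^{-1} mod 23^{i+2}, with f′(x) = 2x. Iterate:
  r_0 = 15 (mod 23)
  r_1 = 199 (mod 529)
Final: r_1 = 199, and one checks f(r_1) ≡ 0 mod 23^2.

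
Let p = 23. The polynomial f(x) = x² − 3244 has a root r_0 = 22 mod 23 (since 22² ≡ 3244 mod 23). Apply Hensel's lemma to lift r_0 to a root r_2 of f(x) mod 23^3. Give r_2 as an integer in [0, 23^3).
r_2 = 6577 (mod 12167)

Hensel's recurrence: r_{i+1} = r_i − f(r_i)·(f′(r_i))^{-1} mod 23^{i+2}, with f′(x) = 2x. Iterate:
  r_0 = 22 (mod 23)
  r_1 = 229 (mod 529)
  r_2 = 6577 (mod 12167)
Final: r_2 = 6577, and one checks f(r_2) ≡ 0 mod 23^3.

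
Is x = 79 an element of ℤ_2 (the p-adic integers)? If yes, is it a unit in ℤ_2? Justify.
x ∈ ℤ_2^× (unit); v_2(x) = 0

ℤ_2 = {x ∈ ℚ_2 : v_2(x) ≥ 0} and ℤ_2^× = {x ∈ ℤ_2 : v_2(x) = 0}. Here v_2(79) = v_2(num) − v_2(den) = 0; compare against these criteria.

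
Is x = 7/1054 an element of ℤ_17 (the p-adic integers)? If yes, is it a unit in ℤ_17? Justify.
x ∉ ℤ_17 (v_17(x) = -1 < 0)

ℤ_17 = {x ∈ ℚ_17 : v_17(x) ≥ 0} and ℤ_17^× = {x ∈ ℤ_17 : v_17(x) = 0}. Here v_17(7/1054) = v_17(num) − v_17(den) = -1; compare against these criteria.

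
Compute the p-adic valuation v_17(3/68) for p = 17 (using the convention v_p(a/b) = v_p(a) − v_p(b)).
v_17(3/68) = -1

Factor powers of 17 from the numerator and denominator of the reduced fraction: 3 = 17^0 · 3 and 68 = 17^1 · 4. Apply v_p(a/b) = v_p(a) − v_p(b): v_17(3/68) = 0 − 1 = -1.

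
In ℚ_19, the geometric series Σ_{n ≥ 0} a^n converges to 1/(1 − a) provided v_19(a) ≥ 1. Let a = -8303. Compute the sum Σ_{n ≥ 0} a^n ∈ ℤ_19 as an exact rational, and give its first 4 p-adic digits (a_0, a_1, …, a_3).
Σ a^n = 1/(1 − a) = 1/8304;  first 4 digits = (1, 0, 15, 17)

v_19(a) = 2 ≥ 1, so the series converges in ℤ_19 to 1/(1 − a) = 1/(1 − (-8303)) = 1/8304. Expand this rational in ℤ_19: compute digits iteratively via d_i = x_i mod 19, x_{i+1} = (x_i − d_i)/19. The first 4 digits are (1, 0, 15, 17).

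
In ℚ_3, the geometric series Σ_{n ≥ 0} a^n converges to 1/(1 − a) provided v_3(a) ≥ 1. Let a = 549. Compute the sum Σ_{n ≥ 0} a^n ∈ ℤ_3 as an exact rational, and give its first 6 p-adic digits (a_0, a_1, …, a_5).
Σ a^n = 1/(1 − a) = -1/548;  first 6 digits = (1, 0, 1, 2, 1, 0)

v_3(a) = 2 ≥ 1, so the series converges in ℤ_3 to 1/(1 − a) = 1/(1 − 549) = -1/548. Expand this rational in ℤ_3: compute digits iteratively via d_i = x_i mod 3, x_{i+1} = (x_i − d_i)/3. The first 6 digits are (1, 0, 1, 2, 1, 0).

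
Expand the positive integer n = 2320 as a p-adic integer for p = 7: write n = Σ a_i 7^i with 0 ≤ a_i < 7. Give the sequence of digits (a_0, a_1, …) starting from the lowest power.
(a_0, a_1, …) = (3, 2, 5, 6)

Repeated division by 7 gives the digits low-to-high: 2320 = 3 + 2·7^1 + 5·7^2 + 6·7^3. Digit sequence: (3, 2, 5, 6).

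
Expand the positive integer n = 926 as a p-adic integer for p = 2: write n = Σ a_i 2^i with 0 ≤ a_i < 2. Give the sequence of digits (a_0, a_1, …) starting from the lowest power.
(a_0, a_1, …) = (0, 1, 1, 1, 1, 0, 0, 1, 1, 1)

Repeated division by 2 gives the digits low-to-high: 926 = 1·2^1 + 1·2^2 + 1·2^3 + 1·2^4 + 1·2^7 + 1·2^8 + 1·2^9. Digit sequence: (0, 1, 1, 1, 1, 0, 0, 1, 1, 1).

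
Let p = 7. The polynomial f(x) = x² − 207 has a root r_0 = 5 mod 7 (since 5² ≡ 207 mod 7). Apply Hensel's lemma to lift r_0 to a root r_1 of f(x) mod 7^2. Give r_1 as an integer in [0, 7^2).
r_1 = 33 (mod 49)

Hensel's recurrence: r_{i+1} = r_i − f(r_i)·(f′(r_i))^{-1} mod 7^{i+2}, with f′(x) = 2x. Iterate:
  r_0 = 5 (mod 7)
  r_1 = 33 (mod 49)
Final: r_1 = 33, and one checks f(r_1) ≡ 0 mod 7^2.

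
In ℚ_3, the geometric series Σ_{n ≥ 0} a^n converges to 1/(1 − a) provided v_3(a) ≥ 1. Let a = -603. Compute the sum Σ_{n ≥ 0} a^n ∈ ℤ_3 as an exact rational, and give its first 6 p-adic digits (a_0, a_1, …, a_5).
Σ a^n = 1/(1 − a) = 1/604;  first 6 digits = (1, 0, 2, 1, 2, 2)

v_3(a) = 2 ≥ 1, so the series converges in ℤ_3 to 1/(1 − a) = 1/(1 − (-603)) = 1/604. Expand this rational in ℤ_3: compute digits iteratively via d_i = x_i mod 3, x_{i+1} = (x_i − d_i)/3. The first 6 digits are (1, 0, 2, 1, 2, 2).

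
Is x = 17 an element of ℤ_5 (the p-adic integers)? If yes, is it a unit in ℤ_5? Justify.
x ∈ ℤ_5^× (unit); v_5(x) = 0

ℤ_5 = {x ∈ ℚ_5 : v_5(x) ≥ 0} and ℤ_5^× = {x ∈ ℤ_5 : v_5(x) = 0}. Here v_5(17) = v_5(num) − v_5(den) = 0; compare against these criteria.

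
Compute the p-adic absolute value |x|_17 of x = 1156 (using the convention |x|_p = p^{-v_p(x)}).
|1156|_17 = 1/289

Step 1 — compute v_17(x) by factoring powers of 17 out of the numerator and denominator: v_17(1156) = 2. Step 2 — apply |x|_p = p^{-v_p(x)} = 17^{-2} = 1/289.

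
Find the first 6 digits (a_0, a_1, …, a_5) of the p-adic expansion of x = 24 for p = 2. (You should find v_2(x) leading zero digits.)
(a_0, …, a_5) = (0, 0, 0, 1, 1, 0)

v_2(24) = 3, so a_0 = ... = a_2 = 0. Factor out: x = 2^3 · u with u = 3 a unit in ℤ_2. Expand u iteratively via a_{v+i} = u_i mod 2, u_{i+1} = (u_i − a_{v+i})/2:
  u_0 = 3;  a_3 = 1;  u_1 = (u_0 − 1)/2 = 1
  u_1 = 1;  a_4 = 1;  u_2 = (u_1 − 1)/2 = 0
  u_2 = 0;  a_5 = 0;  u_3 = (u_2 − 0)/2 = 0
Digits: (0, 0, 0, 1, 1, 0).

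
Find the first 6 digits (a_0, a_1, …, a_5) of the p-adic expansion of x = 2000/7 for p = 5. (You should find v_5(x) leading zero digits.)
(a_0, …, a_5) = (0, 0, 0, 3, 2, 1)

v_5(2000/7) = 3, so a_0 = ... = a_2 = 0. Factor out: x = 5^3 · u with u = 16/7 a unit in ℤ_5. Expand u iteratively via a_{v+i} = u_i mod 5, u_{i+1} = (u_i − a_{v+i})/5:
  u_0 = 16/7;  a_3 = 3;  u_1 = (u_0 − 3)/5 = -1/7
  u_1 = -1/7;  a_4 = 2;  u_2 = (u_1 − 2)/5 = -3/7
  u_2 = -3/7;  a_5 = 1;  u_3 = (u_2 − 1)/5 = -2/7
Digits: (0, 0, 0, 3, 2, 1).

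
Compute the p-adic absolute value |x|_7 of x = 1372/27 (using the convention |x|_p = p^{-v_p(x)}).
|1372/27|_7 = 1/343

Step 1 — compute v_7(x) by factoring powers of 7 out of the numerator and denominator: v_7(1372/27) = 3. Step 2 — apply |x|_p = p^{-v_p(x)} = 7^{-3} = 1/343.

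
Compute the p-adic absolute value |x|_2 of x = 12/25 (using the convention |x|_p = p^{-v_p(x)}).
|12/25|_2 = 1/4

Step 1 — compute v_2(x) by factoring powers of 2 out of the numerator and denominator: v_2(12/25) = 2. Step 2 — apply |x|_p = p^{-v_p(x)} = 2^{-2} = 1/4.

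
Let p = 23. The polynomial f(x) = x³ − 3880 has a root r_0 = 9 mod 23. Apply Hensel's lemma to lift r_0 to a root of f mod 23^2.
r_1 = 170 (mod 529)

Hensel: r_{i+1} = r_i − f(r_i)/f′(r_i) mod 23^{i+2}, where f′(x) = 3x². Iterate:
  r_0 = 9 (mod 23)
  r_1 = 170 (mod 529)
Final: r = 170 with f(r) ≡ 0 mod 23^2.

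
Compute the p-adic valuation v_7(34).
v_7(34) = 0

v_7(n) is the largest exponent k such that 7^k divides n. Factor out: 34 = 7^0 · 34. (Sign doesn't affect v_p.) So v_7(34) = 0.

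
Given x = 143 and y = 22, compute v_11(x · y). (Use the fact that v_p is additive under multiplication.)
v_11(3146) = 2

v_p(x) = 1 (factor: 143 = 11^1 · 13); v_p(y) = 1 (factor: 22 = 11^1 · 2). Additivity: v_p(xy) = v_p(x) + v_p(y) = 1 + 1 = 2. (Direct check: xy = 3146 = 11^2 · (26).)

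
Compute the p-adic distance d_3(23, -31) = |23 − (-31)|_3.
d_3(23, -31) = 1/27

Step 1 — x − y = 23 − (-31) = 54. Step 2 — v_3(54) = 3 (factor: 54 = (3^3 · 2); the sign does not affect v_p). Step 3 — |x − y|_3 = 3^{-3} = 1/27.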